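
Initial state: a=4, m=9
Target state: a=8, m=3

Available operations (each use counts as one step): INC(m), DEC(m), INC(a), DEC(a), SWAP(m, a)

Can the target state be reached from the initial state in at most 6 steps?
Yes

Path (3 steps): DEC(m) → DEC(a) → SWAP(m, a)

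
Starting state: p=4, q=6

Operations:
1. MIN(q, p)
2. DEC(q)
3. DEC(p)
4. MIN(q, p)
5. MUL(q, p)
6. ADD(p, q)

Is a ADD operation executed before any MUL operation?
No

First ADD: step 6
First MUL: step 5
Since 6 > 5, MUL comes first.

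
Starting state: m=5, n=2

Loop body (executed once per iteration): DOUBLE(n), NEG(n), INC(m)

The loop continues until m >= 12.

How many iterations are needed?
7

Tracing iterations:
Initial: m=5, n=2
After iteration 1: m=6, n=-4
After iteration 2: m=7, n=8
After iteration 3: m=8, n=-16
After iteration 4: m=9, n=32
After iteration 5: m=10, n=-64
After iteration 6: m=11, n=128
After iteration 7: m=12, n=-256
m >= 12 now holds, so the loop exits after 7 iterations.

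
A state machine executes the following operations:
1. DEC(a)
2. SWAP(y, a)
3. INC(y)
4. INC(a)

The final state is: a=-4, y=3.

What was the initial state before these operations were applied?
a=3, y=-5

Working backwards:
Final state: a=-4, y=3
Before step 4 (INC(a)): a=-5, y=3
Before step 3 (INC(y)): a=-5, y=2
Before step 2 (SWAP(y, a)): a=2, y=-5
Before step 1 (DEC(a)): a=3, y=-5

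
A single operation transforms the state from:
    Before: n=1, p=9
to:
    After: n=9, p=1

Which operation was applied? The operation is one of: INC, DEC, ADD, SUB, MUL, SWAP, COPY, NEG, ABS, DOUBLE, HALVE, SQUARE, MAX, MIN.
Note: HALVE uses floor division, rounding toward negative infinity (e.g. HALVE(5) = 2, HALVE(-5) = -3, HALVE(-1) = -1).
SWAP(p, n)

Analyzing the change:
Before: n=1, p=9
After: n=9, p=1
Variable p changed from 9 to 1
Variable n changed from 1 to 9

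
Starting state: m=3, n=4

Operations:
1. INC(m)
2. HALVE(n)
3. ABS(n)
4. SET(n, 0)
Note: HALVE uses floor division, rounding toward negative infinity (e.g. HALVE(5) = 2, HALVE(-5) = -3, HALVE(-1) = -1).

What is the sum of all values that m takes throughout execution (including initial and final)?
19

Values of m at each step:
Initial: m = 3
After step 1: m = 4
After step 2: m = 4
After step 3: m = 4
After step 4: m = 4
Sum = 3 + 4 + 4 + 4 + 4 = 19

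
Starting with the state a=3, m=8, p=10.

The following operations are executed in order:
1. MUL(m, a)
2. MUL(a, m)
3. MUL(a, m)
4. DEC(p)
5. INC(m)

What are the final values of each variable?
{a: 1728, m: 25, p: 9}

Step-by-step execution:
Initial: a=3, m=8, p=10
After step 1 (MUL(m, a)): a=3, m=24, p=10
After step 2 (MUL(a, m)): a=72, m=24, p=10
After step 3 (MUL(a, m)): a=1728, m=24, p=10
After step 4 (DEC(p)): a=1728, m=24, p=9
After step 5 (INC(m)): a=1728, m=25, p=9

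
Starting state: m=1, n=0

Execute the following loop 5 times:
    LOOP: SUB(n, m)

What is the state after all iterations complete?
m=1, n=-5

Iteration trace:
Start: m=1, n=0
After iteration 1: m=1, n=-1
After iteration 2: m=1, n=-2
After iteration 3: m=1, n=-3
After iteration 4: m=1, n=-4
After iteration 5: m=1, n=-5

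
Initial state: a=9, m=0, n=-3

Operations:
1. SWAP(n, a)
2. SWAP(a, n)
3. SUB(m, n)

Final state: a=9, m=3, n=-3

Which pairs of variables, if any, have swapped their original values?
None

Comparing initial and final values:
m: 0 → 3
a: 9 → 9
n: -3 → -3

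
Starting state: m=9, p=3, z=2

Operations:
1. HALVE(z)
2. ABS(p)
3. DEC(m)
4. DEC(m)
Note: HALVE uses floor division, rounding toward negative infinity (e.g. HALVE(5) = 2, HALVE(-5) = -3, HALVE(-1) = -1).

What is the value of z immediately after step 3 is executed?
z = 1

Tracing z through execution:
Initial: z = 2
After step 1 (HALVE(z)): z = 1
After step 2 (ABS(p)): z = 1
After step 3 (DEC(m)): z = 1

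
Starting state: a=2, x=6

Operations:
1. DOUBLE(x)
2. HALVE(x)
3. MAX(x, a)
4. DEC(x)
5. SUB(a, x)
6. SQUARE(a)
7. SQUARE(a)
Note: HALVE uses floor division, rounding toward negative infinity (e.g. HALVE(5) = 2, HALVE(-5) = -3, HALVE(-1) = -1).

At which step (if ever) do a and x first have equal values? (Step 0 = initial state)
Never

a and x never become equal during execution.

Comparing values at each step:
Initial: a=2, x=6
After step 1: a=2, x=12
After step 2: a=2, x=6
After step 3: a=2, x=6
After step 4: a=2, x=5
After step 5: a=-3, x=5
After step 6: a=9, x=5
After step 7: a=81, x=5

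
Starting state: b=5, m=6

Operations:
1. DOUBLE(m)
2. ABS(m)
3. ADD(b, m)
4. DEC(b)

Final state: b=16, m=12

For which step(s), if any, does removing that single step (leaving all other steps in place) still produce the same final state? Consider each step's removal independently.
Step(s) 2

Testing removal of each single step:
Without step 1: final = b=10, m=6 (different)
Without step 2: final = b=16, m=12 (same)
Without step 3: final = b=4, m=12 (different)
Without step 4: final = b=17, m=12 (different)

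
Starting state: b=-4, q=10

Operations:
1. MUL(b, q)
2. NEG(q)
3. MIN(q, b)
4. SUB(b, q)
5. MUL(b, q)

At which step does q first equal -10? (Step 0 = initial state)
Step 2

Tracing q:
Initial: q = 10
After step 1: q = 10
After step 2: q = -10 ← first occurrence
After step 3: q = -40
After step 4: q = -40
After step 5: q = -40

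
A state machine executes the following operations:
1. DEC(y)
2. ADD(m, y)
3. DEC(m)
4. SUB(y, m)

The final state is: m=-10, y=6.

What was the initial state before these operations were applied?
m=-5, y=-3

Working backwards:
Final state: m=-10, y=6
Before step 4 (SUB(y, m)): m=-10, y=-4
Before step 3 (DEC(m)): m=-9, y=-4
Before step 2 (ADD(m, y)): m=-5, y=-4
Before step 1 (DEC(y)): m=-5, y=-3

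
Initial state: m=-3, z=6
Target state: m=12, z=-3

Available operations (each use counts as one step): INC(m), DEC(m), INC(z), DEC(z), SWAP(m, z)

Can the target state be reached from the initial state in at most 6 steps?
No

The target state cannot be reached within 6 steps.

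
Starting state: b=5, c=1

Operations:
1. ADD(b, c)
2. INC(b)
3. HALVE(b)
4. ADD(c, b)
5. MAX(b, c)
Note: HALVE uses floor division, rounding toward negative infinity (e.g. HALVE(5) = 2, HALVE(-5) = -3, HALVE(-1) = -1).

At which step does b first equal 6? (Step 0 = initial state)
Step 1

Tracing b:
Initial: b = 5
After step 1: b = 6 ← first occurrence
After step 2: b = 7
After step 3: b = 3
After step 4: b = 3
After step 5: b = 4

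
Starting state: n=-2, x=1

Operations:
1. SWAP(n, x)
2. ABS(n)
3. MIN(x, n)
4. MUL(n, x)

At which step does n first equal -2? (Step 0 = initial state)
Step 0

Tracing n:
Initial: n = -2 ← first occurrence
After step 1: n = 1
After step 2: n = 1
After step 3: n = 1
After step 4: n = -2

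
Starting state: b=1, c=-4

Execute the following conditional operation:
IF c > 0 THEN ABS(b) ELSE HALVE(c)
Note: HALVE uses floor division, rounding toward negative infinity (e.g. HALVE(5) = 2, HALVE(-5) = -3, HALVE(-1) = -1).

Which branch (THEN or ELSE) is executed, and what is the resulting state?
Branch: ELSE, Final state: b=1, c=-2

Evaluating condition: c > 0
c = -4
Condition is False, so ELSE branch executes
After HALVE(c): b=1, c=-2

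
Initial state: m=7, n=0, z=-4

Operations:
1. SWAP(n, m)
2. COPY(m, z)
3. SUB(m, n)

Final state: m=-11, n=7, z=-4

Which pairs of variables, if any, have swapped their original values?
None

Comparing initial and final values:
z: -4 → -4
n: 0 → 7
m: 7 → -11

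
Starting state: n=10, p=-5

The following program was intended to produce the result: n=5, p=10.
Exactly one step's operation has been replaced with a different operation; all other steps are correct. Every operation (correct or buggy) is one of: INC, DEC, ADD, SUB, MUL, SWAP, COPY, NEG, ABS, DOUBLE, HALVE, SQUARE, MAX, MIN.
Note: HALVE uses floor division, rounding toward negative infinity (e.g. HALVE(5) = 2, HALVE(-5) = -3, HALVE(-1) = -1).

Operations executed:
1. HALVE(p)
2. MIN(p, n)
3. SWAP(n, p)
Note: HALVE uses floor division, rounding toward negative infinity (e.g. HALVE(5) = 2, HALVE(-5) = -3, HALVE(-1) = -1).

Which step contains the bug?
Step 1

Trace with buggy code:
Initial: n=10, p=-5
After step 1: n=10, p=-3
After step 2: n=10, p=-3
After step 3: n=-3, p=10
Actual final n=-3, p=10 ≠ expected n=5, p=10.
Step 1 is the only position where a single-operation replacement can produce the expected result.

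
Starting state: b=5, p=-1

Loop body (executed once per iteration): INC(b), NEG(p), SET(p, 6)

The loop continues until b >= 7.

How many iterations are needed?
2

Tracing iterations:
Initial: b=5, p=-1
After iteration 1: b=6, p=6
After iteration 2: b=7, p=6
b >= 7 now holds, so the loop exits after 2 iterations.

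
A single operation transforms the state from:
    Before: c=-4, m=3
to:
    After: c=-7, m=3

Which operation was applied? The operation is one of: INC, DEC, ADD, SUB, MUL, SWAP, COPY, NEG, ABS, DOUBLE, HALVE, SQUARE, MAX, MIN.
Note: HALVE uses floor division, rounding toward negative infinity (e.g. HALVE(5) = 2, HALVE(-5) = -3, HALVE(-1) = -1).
SUB(c, m)

Analyzing the change:
Before: c=-4, m=3
After: c=-7, m=3
Variable c changed from -4 to -7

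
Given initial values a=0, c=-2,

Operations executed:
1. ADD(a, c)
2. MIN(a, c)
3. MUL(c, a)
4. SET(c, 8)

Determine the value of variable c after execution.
c = 8

Tracing execution:
Step 1: ADD(a, c) → c = -2
Step 2: MIN(a, c) → c = -2
Step 3: MUL(c, a) → c = 4
Step 4: SET(c, 8) → c = 8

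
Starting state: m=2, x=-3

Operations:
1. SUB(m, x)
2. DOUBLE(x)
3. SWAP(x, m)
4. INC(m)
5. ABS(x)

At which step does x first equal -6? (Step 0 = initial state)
Step 2

Tracing x:
Initial: x = -3
After step 1: x = -3
After step 2: x = -6 ← first occurrence
After step 3: x = 5
After step 4: x = 5
After step 5: x = 5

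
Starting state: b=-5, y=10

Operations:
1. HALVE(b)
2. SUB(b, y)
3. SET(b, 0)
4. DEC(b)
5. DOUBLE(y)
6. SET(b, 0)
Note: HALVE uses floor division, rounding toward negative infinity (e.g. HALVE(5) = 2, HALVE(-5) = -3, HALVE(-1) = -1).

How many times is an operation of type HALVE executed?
1

Counting HALVE operations:
Step 1: HALVE(b) ← HALVE
Total: 1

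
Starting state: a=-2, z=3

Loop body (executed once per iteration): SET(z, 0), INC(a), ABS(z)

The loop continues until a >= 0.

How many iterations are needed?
2

Tracing iterations:
Initial: a=-2, z=3
After iteration 1: a=-1, z=0
After iteration 2: a=0, z=0
a >= 0 now holds, so the loop exits after 2 iterations.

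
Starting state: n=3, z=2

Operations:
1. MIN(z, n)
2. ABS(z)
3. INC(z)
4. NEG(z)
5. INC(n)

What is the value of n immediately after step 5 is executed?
n = 4

Tracing n through execution:
Initial: n = 3
After step 1 (MIN(z, n)): n = 3
After step 2 (ABS(z)): n = 3
After step 3 (INC(z)): n = 3
After step 4 (NEG(z)): n = 3
After step 5 (INC(n)): n = 4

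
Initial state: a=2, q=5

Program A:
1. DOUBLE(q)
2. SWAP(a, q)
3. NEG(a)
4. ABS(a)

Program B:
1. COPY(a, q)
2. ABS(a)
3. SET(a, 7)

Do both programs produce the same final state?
No

Program A final state: a=10, q=2
Program B final state: a=7, q=5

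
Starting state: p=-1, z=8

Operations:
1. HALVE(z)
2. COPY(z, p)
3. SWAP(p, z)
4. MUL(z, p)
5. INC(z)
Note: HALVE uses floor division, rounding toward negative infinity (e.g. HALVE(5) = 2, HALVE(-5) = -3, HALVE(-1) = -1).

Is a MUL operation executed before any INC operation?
Yes

First MUL: step 4
First INC: step 5
Since 4 < 5, MUL comes first.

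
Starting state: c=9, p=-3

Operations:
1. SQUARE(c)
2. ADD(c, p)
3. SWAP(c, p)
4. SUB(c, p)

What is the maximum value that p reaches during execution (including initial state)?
78

Values of p at each step:
Initial: p = -3
After step 1: p = -3
After step 2: p = -3
After step 3: p = 78 ← maximum
After step 4: p = 78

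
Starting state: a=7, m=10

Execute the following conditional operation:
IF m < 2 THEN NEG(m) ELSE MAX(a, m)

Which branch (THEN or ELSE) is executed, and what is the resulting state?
Branch: ELSE, Final state: a=10, m=10

Evaluating condition: m < 2
m = 10
Condition is False, so ELSE branch executes
After MAX(a, m): a=10, m=10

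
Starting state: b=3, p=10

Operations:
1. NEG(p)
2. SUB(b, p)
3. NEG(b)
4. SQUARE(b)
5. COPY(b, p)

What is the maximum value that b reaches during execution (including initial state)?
169

Values of b at each step:
Initial: b = 3
After step 1: b = 3
After step 2: b = 13
After step 3: b = -13
After step 4: b = 169 ← maximum
After step 5: b = -10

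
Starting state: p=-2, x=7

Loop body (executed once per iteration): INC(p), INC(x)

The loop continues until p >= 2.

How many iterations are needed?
4

Tracing iterations:
Initial: p=-2, x=7
After iteration 1: p=-1, x=8
After iteration 2: p=0, x=9
After iteration 3: p=1, x=10
After iteration 4: p=2, x=11
p >= 2 now holds, so the loop exits after 4 iterations.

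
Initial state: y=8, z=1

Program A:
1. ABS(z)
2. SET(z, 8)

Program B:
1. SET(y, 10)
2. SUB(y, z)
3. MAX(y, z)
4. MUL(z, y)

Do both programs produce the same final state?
No

Program A final state: y=8, z=8
Program B final state: y=9, z=9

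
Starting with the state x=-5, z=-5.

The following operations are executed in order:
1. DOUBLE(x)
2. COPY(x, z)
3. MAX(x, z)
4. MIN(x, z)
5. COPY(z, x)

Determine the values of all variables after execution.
{x: -5, z: -5}

Step-by-step execution:
Initial: x=-5, z=-5
After step 1 (DOUBLE(x)): x=-10, z=-5
After step 2 (COPY(x, z)): x=-5, z=-5
After step 3 (MAX(x, z)): x=-5, z=-5
After step 4 (MIN(x, z)): x=-5, z=-5
After step 5 (COPY(z, x)): x=-5, z=-5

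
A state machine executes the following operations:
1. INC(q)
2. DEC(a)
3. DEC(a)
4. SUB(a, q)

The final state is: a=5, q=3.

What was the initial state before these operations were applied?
a=10, q=2

Working backwards:
Final state: a=5, q=3
Before step 4 (SUB(a, q)): a=8, q=3
Before step 3 (DEC(a)): a=9, q=3
Before step 2 (DEC(a)): a=10, q=3
Before step 1 (INC(q)): a=10, q=2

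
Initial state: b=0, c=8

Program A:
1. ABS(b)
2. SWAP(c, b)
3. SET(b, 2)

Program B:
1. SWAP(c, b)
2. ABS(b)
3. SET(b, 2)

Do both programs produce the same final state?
Yes

Program A final state: b=2, c=0
Program B final state: b=2, c=0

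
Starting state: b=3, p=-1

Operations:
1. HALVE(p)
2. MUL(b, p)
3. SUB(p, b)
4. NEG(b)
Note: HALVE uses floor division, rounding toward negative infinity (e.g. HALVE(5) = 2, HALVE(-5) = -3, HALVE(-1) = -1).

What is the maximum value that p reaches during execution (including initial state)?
2

Values of p at each step:
Initial: p = -1
After step 1: p = -1
After step 2: p = -1
After step 3: p = 2 ← maximum
After step 4: p = 2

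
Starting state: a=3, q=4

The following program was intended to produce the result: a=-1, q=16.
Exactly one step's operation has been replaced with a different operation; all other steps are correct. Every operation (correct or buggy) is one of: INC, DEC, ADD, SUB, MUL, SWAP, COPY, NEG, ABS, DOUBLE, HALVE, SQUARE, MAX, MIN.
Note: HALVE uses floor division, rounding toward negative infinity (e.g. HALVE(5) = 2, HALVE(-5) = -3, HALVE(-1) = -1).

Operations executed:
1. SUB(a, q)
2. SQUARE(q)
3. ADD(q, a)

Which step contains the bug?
Step 3

Trace with buggy code:
Initial: a=3, q=4
After step 1: a=-1, q=4
After step 2: a=-1, q=16
After step 3: a=-1, q=15
Actual final a=-1, q=15 ≠ expected a=-1, q=16.
Step 3 is the only position where a single-operation replacement can produce the expected result.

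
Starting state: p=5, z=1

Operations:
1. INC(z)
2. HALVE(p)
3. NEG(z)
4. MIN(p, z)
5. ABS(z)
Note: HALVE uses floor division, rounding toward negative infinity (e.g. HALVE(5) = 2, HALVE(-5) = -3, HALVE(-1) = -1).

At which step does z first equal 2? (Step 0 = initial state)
Step 1

Tracing z:
Initial: z = 1
After step 1: z = 2 ← first occurrence
After step 2: z = 2
After step 3: z = -2
After step 4: z = -2
After step 5: z = 2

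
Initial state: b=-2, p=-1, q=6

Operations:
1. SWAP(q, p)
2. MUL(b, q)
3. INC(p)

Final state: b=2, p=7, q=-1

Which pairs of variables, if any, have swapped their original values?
None

Comparing initial and final values:
p: -1 → 7
b: -2 → 2
q: 6 → -1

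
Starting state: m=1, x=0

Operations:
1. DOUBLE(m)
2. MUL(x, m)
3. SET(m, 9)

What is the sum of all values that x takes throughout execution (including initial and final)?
0

Values of x at each step:
Initial: x = 0
After step 1: x = 0
After step 2: x = 0
After step 3: x = 0
Sum = 0 + 0 + 0 + 0 = 0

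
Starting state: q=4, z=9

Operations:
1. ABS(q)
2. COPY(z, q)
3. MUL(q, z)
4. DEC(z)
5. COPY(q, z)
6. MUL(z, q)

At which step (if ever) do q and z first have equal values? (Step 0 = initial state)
Step 2

q and z first become equal after step 2.

Comparing values at each step:
Initial: q=4, z=9
After step 1: q=4, z=9
After step 2: q=4, z=4 ← equal!
After step 3: q=16, z=4
After step 4: q=16, z=3
After step 5: q=3, z=3 ← equal!
After step 6: q=3, z=9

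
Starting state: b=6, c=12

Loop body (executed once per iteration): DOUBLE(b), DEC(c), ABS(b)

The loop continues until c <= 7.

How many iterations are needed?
5

Tracing iterations:
Initial: b=6, c=12
After iteration 1: b=12, c=11
After iteration 2: b=24, c=10
After iteration 3: b=48, c=9
After iteration 4: b=96, c=8
After iteration 5: b=192, c=7
c <= 7 now holds, so the loop exits after 5 iterations.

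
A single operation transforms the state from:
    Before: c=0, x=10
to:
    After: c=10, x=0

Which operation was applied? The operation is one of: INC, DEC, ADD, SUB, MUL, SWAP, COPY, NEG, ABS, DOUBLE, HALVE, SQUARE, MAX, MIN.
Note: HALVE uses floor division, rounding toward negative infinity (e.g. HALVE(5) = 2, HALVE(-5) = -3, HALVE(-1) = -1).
SWAP(x, c)

Analyzing the change:
Before: c=0, x=10
After: c=10, x=0
Variable x changed from 10 to 0
Variable c changed from 0 to 10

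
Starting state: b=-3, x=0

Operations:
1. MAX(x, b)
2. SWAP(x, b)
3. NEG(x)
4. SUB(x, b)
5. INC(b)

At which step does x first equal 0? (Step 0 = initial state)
Step 0

Tracing x:
Initial: x = 0 ← first occurrence
After step 1: x = 0
After step 2: x = -3
After step 3: x = 3
After step 4: x = 3
After step 5: x = 3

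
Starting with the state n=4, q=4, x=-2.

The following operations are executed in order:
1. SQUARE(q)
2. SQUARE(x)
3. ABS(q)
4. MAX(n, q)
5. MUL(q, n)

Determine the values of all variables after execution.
{n: 16, q: 256, x: 4}

Step-by-step execution:
Initial: n=4, q=4, x=-2
After step 1 (SQUARE(q)): n=4, q=16, x=-2
After step 2 (SQUARE(x)): n=4, q=16, x=4
After step 3 (ABS(q)): n=4, q=16, x=4
After step 4 (MAX(n, q)): n=16, q=16, x=4
After step 5 (MUL(q, n)): n=16, q=256, x=4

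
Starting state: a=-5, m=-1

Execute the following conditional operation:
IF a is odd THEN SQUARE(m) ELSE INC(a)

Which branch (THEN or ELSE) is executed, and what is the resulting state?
Branch: THEN, Final state: a=-5, m=1

Evaluating condition: a is odd
Condition is True, so THEN branch executes
After SQUARE(m): a=-5, m=1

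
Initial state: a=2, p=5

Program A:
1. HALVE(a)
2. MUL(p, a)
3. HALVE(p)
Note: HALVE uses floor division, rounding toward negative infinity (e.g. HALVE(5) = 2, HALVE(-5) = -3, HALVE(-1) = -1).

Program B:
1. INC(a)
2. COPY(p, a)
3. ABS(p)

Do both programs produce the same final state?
No

Program A final state: a=1, p=2
Program B final state: a=3, p=3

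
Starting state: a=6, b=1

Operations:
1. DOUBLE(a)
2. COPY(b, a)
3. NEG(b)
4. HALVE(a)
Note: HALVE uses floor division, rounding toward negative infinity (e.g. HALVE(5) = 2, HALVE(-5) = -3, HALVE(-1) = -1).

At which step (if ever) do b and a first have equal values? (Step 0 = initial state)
Step 2

b and a first become equal after step 2.

Comparing values at each step:
Initial: b=1, a=6
After step 1: b=1, a=12
After step 2: b=12, a=12 ← equal!
After step 3: b=-12, a=12
After step 4: b=-12, a=6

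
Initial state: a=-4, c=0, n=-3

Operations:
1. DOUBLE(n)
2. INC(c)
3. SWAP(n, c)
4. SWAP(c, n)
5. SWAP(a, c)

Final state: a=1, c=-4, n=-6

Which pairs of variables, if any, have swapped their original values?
None

Comparing initial and final values:
a: -4 → 1
c: 0 → -4
n: -3 → -6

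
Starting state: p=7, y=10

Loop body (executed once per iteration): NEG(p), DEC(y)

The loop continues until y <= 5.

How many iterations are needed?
5

Tracing iterations:
Initial: p=7, y=10
After iteration 1: p=-7, y=9
After iteration 2: p=7, y=8
After iteration 3: p=-7, y=7
After iteration 4: p=7, y=6
After iteration 5: p=-7, y=5
y <= 5 now holds, so the loop exits after 5 iterations.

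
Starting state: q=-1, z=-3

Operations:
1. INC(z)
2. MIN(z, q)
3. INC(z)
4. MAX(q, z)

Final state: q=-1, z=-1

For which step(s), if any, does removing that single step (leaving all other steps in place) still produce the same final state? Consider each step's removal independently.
Step(s) 2, 4

Testing removal of each single step:
Without step 1: final = q=-1, z=-2 (different)
Without step 2: final = q=-1, z=-1 (same)
Without step 3: final = q=-1, z=-2 (different)
Without step 4: final = q=-1, z=-1 (same)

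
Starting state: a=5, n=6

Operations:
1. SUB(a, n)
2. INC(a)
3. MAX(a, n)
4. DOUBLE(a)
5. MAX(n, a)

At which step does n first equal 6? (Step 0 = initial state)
Step 0

Tracing n:
Initial: n = 6 ← first occurrence
After step 1: n = 6
After step 2: n = 6
After step 3: n = 6
After step 4: n = 6
After step 5: n = 12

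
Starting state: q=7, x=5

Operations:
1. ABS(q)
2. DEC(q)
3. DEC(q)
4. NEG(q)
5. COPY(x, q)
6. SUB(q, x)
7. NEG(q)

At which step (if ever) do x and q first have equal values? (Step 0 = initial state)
Step 3

x and q first become equal after step 3.

Comparing values at each step:
Initial: x=5, q=7
After step 1: x=5, q=7
After step 2: x=5, q=6
After step 3: x=5, q=5 ← equal!
After step 4: x=5, q=-5
After step 5: x=-5, q=-5 ← equal!
After step 6: x=-5, q=0
After step 7: x=-5, q=0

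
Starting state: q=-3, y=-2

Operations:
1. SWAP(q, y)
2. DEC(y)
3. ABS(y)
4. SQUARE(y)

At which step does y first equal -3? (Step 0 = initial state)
Step 1

Tracing y:
Initial: y = -2
After step 1: y = -3 ← first occurrence
After step 2: y = -4
After step 3: y = 4
After step 4: y = 16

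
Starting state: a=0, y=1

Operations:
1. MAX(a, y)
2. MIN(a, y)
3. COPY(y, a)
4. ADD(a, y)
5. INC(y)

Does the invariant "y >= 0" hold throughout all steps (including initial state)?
Yes

The invariant holds at every step.

State at each step:
Initial: a=0, y=1
After step 1: a=1, y=1
After step 2: a=1, y=1
After step 3: a=1, y=1
After step 4: a=2, y=1
After step 5: a=2, y=2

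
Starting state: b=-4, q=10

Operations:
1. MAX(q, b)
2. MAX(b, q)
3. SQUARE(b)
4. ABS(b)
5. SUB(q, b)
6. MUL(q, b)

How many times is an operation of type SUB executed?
1

Counting SUB operations:
Step 5: SUB(q, b) ← SUB
Total: 1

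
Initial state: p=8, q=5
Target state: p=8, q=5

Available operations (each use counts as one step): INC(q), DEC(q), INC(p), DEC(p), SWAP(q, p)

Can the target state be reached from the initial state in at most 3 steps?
Yes

Path (0 steps): 0 steps (already at target)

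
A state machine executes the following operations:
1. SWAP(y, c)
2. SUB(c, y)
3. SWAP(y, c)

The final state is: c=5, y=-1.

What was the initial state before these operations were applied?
c=5, y=4

Working backwards:
Final state: c=5, y=-1
Before step 3 (SWAP(y, c)): c=-1, y=5
Before step 2 (SUB(c, y)): c=4, y=5
Before step 1 (SWAP(y, c)): c=5, y=4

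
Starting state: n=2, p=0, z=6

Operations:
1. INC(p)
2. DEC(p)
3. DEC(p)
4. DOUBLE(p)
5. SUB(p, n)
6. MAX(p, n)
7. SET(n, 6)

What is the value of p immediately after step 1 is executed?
p = 1

Tracing p through execution:
Initial: p = 0
After step 1 (INC(p)): p = 1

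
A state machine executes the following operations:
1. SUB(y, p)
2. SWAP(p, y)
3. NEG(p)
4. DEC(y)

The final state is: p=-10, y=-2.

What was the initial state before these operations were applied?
p=-1, y=9

Working backwards:
Final state: p=-10, y=-2
Before step 4 (DEC(y)): p=-10, y=-1
Before step 3 (NEG(p)): p=10, y=-1
Before step 2 (SWAP(p, y)): p=-1, y=10
Before step 1 (SUB(y, p)): p=-1, y=9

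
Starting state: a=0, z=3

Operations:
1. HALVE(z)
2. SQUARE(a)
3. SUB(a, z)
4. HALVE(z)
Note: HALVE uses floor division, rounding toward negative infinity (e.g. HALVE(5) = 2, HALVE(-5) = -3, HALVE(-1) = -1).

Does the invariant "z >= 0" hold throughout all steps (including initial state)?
Yes

The invariant holds at every step.

State at each step:
Initial: a=0, z=3
After step 1: a=0, z=1
After step 2: a=0, z=1
After step 3: a=-1, z=1
After step 4: a=-1, z=0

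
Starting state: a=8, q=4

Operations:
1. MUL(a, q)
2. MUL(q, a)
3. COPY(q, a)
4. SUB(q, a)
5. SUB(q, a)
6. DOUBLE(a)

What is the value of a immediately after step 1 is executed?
a = 32

Tracing a through execution:
Initial: a = 8
After step 1 (MUL(a, q)): a = 32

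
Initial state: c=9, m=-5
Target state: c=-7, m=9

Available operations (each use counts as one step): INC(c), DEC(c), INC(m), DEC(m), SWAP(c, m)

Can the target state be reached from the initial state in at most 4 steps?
Yes

Path (3 steps): DEC(m) → DEC(m) → SWAP(c, m)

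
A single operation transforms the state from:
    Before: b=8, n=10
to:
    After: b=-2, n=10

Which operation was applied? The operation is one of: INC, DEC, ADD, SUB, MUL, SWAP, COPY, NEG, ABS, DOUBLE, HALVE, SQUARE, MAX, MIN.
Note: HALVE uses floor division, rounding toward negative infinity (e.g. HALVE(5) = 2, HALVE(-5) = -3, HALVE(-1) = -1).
SUB(b, n)

Analyzing the change:
Before: b=8, n=10
After: b=-2, n=10
Variable b changed from 8 to -2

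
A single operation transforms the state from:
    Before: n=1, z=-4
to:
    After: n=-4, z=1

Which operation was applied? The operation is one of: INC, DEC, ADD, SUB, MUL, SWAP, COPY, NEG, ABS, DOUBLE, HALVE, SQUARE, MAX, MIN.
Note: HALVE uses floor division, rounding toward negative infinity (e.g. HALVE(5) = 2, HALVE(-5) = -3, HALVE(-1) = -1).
SWAP(n, z)

Analyzing the change:
Before: n=1, z=-4
After: n=-4, z=1
Variable n changed from 1 to -4
Variable z changed from -4 to 1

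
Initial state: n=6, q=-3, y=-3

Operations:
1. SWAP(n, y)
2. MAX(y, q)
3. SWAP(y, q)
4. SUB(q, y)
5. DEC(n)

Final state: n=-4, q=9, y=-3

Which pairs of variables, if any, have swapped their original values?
None

Comparing initial and final values:
n: 6 → -4
q: -3 → 9
y: -3 → -3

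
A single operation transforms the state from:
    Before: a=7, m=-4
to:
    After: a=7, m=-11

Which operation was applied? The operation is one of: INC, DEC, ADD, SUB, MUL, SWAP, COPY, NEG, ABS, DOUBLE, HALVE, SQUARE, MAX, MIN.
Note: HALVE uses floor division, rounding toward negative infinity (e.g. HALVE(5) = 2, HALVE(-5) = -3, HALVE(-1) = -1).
SUB(m, a)

Analyzing the change:
Before: a=7, m=-4
After: a=7, m=-11
Variable m changed from -4 to -11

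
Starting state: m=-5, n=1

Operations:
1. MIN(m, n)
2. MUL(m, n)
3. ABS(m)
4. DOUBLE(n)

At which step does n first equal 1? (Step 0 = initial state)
Step 0

Tracing n:
Initial: n = 1 ← first occurrence
After step 1: n = 1
After step 2: n = 1
After step 3: n = 1
After step 4: n = 2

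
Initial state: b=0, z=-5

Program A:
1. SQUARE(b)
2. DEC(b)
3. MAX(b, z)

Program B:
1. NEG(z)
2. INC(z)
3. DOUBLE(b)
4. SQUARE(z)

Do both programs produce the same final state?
No

Program A final state: b=-1, z=-5
Program B final state: b=0, z=36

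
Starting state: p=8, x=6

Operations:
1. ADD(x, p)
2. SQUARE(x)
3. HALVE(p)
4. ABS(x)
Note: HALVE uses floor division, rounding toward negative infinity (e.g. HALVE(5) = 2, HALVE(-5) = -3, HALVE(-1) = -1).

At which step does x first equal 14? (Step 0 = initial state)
Step 1

Tracing x:
Initial: x = 6
After step 1: x = 14 ← first occurrence
After step 2: x = 196
After step 3: x = 196
After step 4: x = 196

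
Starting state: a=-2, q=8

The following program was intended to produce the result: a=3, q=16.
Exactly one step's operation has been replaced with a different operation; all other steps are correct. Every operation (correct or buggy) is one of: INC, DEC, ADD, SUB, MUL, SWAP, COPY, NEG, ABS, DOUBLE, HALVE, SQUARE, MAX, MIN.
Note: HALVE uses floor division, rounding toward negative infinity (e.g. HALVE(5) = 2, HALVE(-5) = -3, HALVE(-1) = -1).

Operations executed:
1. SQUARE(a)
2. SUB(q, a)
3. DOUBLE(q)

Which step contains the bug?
Step 2

Trace with buggy code:
Initial: a=-2, q=8
After step 1: a=4, q=8
After step 2: a=4, q=4
After step 3: a=4, q=8
Actual final a=4, q=8 ≠ expected a=3, q=16.
Step 2 is the only position where a single-operation replacement can produce the expected result.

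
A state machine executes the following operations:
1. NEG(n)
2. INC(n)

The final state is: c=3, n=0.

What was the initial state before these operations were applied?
c=3, n=1

Working backwards:
Final state: c=3, n=0
Before step 2 (INC(n)): c=3, n=-1
Before step 1 (NEG(n)): c=3, n=1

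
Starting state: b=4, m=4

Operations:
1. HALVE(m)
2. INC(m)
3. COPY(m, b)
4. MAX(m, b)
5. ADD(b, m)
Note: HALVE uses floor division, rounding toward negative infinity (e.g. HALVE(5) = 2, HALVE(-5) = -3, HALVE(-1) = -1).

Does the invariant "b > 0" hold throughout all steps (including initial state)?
Yes

The invariant holds at every step.

State at each step:
Initial: b=4, m=4
After step 1: b=4, m=2
After step 2: b=4, m=3
After step 3: b=4, m=4
After step 4: b=4, m=4
After step 5: b=8, m=4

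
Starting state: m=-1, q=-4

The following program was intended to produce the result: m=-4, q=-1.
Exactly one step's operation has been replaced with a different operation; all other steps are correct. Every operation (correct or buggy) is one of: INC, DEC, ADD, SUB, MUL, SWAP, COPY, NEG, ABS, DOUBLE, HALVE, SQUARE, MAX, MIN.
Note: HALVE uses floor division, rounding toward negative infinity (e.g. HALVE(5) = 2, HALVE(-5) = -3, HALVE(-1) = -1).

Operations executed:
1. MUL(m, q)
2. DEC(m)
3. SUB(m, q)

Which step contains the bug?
Step 1

Trace with buggy code:
Initial: m=-1, q=-4
After step 1: m=4, q=-4
After step 2: m=3, q=-4
After step 3: m=7, q=-4
Actual final m=7, q=-4 ≠ expected m=-4, q=-1.
Step 1 is the only position where a single-operation replacement can produce the expected result.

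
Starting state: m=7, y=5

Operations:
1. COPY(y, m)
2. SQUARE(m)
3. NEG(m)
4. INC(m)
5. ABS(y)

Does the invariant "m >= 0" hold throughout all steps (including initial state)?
No, violated after step 3

The invariant is violated after step 3.

State at each step:
Initial: m=7, y=5
After step 1: m=7, y=7
After step 2: m=49, y=7
After step 3: m=-49, y=7
After step 4: m=-48, y=7
After step 5: m=-48, y=7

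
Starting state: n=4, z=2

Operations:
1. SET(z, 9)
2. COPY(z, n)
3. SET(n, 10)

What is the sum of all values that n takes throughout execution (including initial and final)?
22

Values of n at each step:
Initial: n = 4
After step 1: n = 4
After step 2: n = 4
After step 3: n = 10
Sum = 4 + 4 + 4 + 10 = 22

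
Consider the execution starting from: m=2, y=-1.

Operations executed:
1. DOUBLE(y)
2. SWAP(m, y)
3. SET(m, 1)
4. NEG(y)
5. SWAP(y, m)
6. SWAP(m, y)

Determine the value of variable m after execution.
m = 1

Tracing execution:
Step 1: DOUBLE(y) → m = 2
Step 2: SWAP(m, y) → m = -2
Step 3: SET(m, 1) → m = 1
Step 4: NEG(y) → m = 1
Step 5: SWAP(y, m) → m = -2
Step 6: SWAP(m, y) → m = 1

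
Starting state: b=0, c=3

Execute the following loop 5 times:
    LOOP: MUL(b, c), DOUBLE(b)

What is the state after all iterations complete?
b=0, c=3

Iteration trace:
Start: b=0, c=3
After iteration 1: b=0, c=3
After iteration 2: b=0, c=3
After iteration 3: b=0, c=3
After iteration 4: b=0, c=3
After iteration 5: b=0, c=3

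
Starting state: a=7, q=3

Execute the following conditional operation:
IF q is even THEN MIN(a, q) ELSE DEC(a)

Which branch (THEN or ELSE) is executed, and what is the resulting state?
Branch: ELSE, Final state: a=6, q=3

Evaluating condition: q is even
Condition is False, so ELSE branch executes
After DEC(a): a=6, q=3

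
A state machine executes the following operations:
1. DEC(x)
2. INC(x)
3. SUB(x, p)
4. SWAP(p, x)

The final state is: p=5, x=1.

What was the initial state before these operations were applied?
p=1, x=6

Working backwards:
Final state: p=5, x=1
Before step 4 (SWAP(p, x)): p=1, x=5
Before step 3 (SUB(x, p)): p=1, x=6
Before step 2 (INC(x)): p=1, x=5
Before step 1 (DEC(x)): p=1, x=6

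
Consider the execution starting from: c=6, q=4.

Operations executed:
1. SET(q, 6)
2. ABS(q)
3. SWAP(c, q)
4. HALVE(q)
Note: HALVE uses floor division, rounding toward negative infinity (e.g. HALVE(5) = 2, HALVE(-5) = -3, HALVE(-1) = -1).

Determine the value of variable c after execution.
c = 6

Tracing execution:
Step 1: SET(q, 6) → c = 6
Step 2: ABS(q) → c = 6
Step 3: SWAP(c, q) → c = 6
Step 4: HALVE(q) → c = 6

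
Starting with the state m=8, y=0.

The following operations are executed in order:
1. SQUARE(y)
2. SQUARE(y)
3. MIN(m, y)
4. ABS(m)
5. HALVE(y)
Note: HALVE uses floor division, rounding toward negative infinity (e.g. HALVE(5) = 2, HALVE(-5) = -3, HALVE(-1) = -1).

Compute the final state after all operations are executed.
{m: 0, y: 0}

Step-by-step execution:
Initial: m=8, y=0
After step 1 (SQUARE(y)): m=8, y=0
After step 2 (SQUARE(y)): m=8, y=0
After step 3 (MIN(m, y)): m=0, y=0
After step 4 (ABS(m)): m=0, y=0
After step 5 (HALVE(y)): m=0, y=0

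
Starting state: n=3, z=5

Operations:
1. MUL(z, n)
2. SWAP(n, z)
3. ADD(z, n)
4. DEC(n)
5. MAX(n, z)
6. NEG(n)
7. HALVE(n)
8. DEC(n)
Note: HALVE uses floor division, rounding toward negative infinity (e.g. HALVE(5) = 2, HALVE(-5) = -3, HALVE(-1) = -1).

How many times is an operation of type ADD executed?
1

Counting ADD operations:
Step 3: ADD(z, n) ← ADD
Total: 1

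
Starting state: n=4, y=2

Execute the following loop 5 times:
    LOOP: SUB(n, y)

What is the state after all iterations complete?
n=-6, y=2

Iteration trace:
Start: n=4, y=2
After iteration 1: n=2, y=2
After iteration 2: n=0, y=2
After iteration 3: n=-2, y=2
After iteration 4: n=-4, y=2
After iteration 5: n=-6, y=2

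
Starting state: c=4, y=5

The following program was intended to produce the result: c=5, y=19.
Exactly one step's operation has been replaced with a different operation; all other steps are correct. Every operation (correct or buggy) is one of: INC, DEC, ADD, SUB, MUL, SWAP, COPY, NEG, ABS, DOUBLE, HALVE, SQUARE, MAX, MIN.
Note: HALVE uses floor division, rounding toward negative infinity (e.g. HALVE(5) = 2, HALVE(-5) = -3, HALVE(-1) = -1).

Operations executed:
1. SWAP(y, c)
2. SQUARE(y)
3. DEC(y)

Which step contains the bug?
Step 2

Trace with buggy code:
Initial: c=4, y=5
After step 1: c=5, y=4
After step 2: c=5, y=16
After step 3: c=5, y=15
Actual final c=5, y=15 ≠ expected c=5, y=19.
Step 2 is the only position where a single-operation replacement can produce the expected result.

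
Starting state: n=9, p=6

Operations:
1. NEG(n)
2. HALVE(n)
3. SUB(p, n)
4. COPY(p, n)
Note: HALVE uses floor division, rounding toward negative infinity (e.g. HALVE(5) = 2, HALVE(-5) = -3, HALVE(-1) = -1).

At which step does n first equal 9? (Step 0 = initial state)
Step 0

Tracing n:
Initial: n = 9 ← first occurrence
After step 1: n = -9
After step 2: n = -5
After step 3: n = -5
After step 4: n = -5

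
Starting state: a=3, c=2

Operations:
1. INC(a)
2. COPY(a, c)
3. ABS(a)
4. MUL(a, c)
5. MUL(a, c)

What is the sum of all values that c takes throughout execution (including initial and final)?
12

Values of c at each step:
Initial: c = 2
After step 1: c = 2
After step 2: c = 2
After step 3: c = 2
After step 4: c = 2
After step 5: c = 2
Sum = 2 + 2 + 2 + 2 + 2 + 2 = 12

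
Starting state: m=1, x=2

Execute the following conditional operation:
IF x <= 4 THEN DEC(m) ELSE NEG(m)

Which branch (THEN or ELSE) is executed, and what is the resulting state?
Branch: THEN, Final state: m=0, x=2

Evaluating condition: x <= 4
x = 2
Condition is True, so THEN branch executes
After DEC(m): m=0, x=2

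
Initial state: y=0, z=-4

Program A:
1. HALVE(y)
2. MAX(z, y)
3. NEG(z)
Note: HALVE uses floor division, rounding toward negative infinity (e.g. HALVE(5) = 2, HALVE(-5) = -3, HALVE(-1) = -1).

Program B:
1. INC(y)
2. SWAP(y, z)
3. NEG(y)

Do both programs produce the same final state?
No

Program A final state: y=0, z=0
Program B final state: y=4, z=1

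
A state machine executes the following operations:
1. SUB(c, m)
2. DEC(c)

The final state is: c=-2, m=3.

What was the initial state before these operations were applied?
c=2, m=3

Working backwards:
Final state: c=-2, m=3
Before step 2 (DEC(c)): c=-1, m=3
Before step 1 (SUB(c, m)): c=2, m=3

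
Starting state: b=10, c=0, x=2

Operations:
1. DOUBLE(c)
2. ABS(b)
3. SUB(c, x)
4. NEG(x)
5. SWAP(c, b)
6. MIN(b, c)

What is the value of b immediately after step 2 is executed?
b = 10

Tracing b through execution:
Initial: b = 10
After step 1 (DOUBLE(c)): b = 10
After step 2 (ABS(b)): b = 10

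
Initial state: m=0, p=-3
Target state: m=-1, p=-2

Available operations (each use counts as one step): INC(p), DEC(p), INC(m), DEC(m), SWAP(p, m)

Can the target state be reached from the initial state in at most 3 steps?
Yes

Path (2 steps): INC(p) → DEC(m)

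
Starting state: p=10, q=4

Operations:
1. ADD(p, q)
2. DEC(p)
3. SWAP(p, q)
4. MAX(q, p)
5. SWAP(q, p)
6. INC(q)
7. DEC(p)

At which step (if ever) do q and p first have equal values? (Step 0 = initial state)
Never

q and p never become equal during execution.

Comparing values at each step:
Initial: q=4, p=10
After step 1: q=4, p=14
After step 2: q=4, p=13
After step 3: q=13, p=4
After step 4: q=13, p=4
After step 5: q=4, p=13
After step 6: q=5, p=13
After step 7: q=5, p=12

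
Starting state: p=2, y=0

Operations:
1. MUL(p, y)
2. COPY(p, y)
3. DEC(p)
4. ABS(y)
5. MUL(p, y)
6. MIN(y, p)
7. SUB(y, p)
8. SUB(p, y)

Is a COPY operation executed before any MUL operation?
No

First COPY: step 2
First MUL: step 1
Since 2 > 1, MUL comes first.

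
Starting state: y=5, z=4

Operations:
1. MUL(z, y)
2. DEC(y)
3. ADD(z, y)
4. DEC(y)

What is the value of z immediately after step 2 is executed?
z = 20

Tracing z through execution:
Initial: z = 4
After step 1 (MUL(z, y)): z = 20
After step 2 (DEC(y)): z = 20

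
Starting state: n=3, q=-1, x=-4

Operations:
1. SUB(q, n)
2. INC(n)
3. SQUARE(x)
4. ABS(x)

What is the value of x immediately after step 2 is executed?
x = -4

Tracing x through execution:
Initial: x = -4
After step 1 (SUB(q, n)): x = -4
After step 2 (INC(n)): x = -4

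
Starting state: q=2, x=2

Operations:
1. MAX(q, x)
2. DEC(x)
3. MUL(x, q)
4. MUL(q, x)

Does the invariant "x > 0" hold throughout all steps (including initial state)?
Yes

The invariant holds at every step.

State at each step:
Initial: q=2, x=2
After step 1: q=2, x=2
After step 2: q=2, x=1
After step 3: q=2, x=2
After step 4: q=4, x=2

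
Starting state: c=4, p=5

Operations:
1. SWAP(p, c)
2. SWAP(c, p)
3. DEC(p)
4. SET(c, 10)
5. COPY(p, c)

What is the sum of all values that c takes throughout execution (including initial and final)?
37

Values of c at each step:
Initial: c = 4
After step 1: c = 5
After step 2: c = 4
After step 3: c = 4
After step 4: c = 10
After step 5: c = 10
Sum = 4 + 5 + 4 + 4 + 10 + 10 = 37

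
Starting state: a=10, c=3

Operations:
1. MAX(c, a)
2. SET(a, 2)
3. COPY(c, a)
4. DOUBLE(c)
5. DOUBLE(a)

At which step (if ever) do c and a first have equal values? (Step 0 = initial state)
Step 1

c and a first become equal after step 1.

Comparing values at each step:
Initial: c=3, a=10
After step 1: c=10, a=10 ← equal!
After step 2: c=10, a=2
After step 3: c=2, a=2 ← equal!
After step 4: c=4, a=2
After step 5: c=4, a=4 ← equal!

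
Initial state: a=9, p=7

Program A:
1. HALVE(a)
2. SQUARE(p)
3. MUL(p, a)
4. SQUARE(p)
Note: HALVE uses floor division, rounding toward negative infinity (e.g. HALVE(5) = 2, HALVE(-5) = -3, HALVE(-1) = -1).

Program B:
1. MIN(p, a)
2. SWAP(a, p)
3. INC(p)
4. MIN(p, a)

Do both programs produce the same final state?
No

Program A final state: a=4, p=38416
Program B final state: a=7, p=7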